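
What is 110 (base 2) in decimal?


110 in decimal = 6

6


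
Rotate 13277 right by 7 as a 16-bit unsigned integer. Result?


Rotate 0b11001111011101 right by 7 (16-bit) = 0b1011101001100111 = 47719

47719


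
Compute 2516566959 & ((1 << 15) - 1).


2516566959 & 32767 = 17327

17327


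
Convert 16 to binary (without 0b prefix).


16 = 10000 in binary

10000


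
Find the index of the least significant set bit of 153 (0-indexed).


0b10011001. Lowest set bit at position 0

0


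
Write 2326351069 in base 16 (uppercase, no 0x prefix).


2326351069 = 8AA94CDD hex

8AA94CDD


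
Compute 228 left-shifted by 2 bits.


0b11100100 << 2 = 0b1110010000 = 912

912


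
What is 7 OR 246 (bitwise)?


0b111 | 0b11110110 = 0b11110111 = 247

247


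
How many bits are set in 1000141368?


0b111011100111001111001000111000 has 17 set bits

17


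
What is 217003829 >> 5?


0b1100111011110011011100110101 >> 5 = 0b11001110111100110111001 = 6781369

6781369


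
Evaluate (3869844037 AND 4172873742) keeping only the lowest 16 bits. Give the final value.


Step 1: 3869844037 & 4172873742 = 3769171972
Step 2: 3769171972 & 65535 = 4

4


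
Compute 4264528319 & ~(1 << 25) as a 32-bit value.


4264528319 & ~(1 << 25) = 4230973887

4230973887


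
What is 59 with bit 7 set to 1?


59 | (1 << 7) = 59 | 128 = 187

187


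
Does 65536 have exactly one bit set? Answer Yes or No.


0b10000000000000000. Only one bit set => Yes

Yes


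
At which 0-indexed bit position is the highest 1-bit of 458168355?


0b11011010011110001100000100011. Highest set bit at position 28

28


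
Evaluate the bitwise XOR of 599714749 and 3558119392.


0b100011101111101110101110111101 ^ 0b11010100000101001001011111100000 = 0b11110111101010100111110001011101 = 4155145309

4155145309


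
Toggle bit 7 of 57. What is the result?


57 ^ (1 << 7) = 57 ^ 128 = 185

185


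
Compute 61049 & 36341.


0b1110111001111001 & 0b1000110111110101 = 0b1000110001110001 = 35953

35953


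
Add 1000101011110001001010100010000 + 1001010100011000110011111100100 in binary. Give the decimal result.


1000101011110001001010100010000 + 1001010100011000110011111100100 = 10010000000001001111110011110100 = 2416246004

2416246004


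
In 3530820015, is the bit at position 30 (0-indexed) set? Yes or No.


0b11010010011101000000100110101111, bit 30 = 1. Yes

Yes


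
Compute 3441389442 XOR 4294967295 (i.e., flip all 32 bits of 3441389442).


3441389442 ^ 4294967295 = 853577853

853577853


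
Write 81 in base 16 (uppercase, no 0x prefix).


81 = 51 hex

51


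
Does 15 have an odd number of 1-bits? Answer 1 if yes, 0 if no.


0b1111 has 4 ones => parity 0

0


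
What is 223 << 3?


0b11011111 << 3 = 0b11011111000 = 1784

1784


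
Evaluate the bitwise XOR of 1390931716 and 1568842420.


0b1010010111001111110111100000100 ^ 0b1011101100000101010001010110100 = 0b1111011001010100110110110000 = 258297264

258297264


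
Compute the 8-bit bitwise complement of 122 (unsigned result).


~0b1111010 = 0b10000101 = 133 (8-bit unsigned)

133


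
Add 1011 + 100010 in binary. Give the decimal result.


1011 + 100010 = 101101 = 45

45


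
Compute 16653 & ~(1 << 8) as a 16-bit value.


16653 & ~(1 << 8) = 16397

16397


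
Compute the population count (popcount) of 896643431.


0b110101011100011011000101100111 has 17 set bits

17


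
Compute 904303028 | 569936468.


0b110101111001101001000110110100 | 0b100001111110001000101001010100 = 0b110101111111101001101111110100 = 905878516

905878516


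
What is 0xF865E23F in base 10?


F865E23F hex = 4167426623 decimal

4167426623


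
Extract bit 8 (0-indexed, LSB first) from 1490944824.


0b1011000110111100000001100111000, position 8 = 1

1


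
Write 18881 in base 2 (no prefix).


18881 = 100100111000001 in binary

100100111000001


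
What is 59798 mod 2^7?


59798 & 127 = 22

22


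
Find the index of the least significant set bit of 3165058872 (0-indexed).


0b10111100101001101111011100111000. Lowest set bit at position 3

3


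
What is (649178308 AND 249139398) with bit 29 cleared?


Step 1: 649178308 & 249139398 = 110198980
Step 2: 110198980 & ~(1 << 29) = 110198980

110198980


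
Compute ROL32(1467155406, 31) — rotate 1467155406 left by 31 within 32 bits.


Rotate 0b1010111011100110000001111001110 left by 31 (32-bit) = 0b101011101110011000000111100111 = 733577703

733577703


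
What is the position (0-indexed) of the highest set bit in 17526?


0b100010001110110. Highest set bit at position 14

14


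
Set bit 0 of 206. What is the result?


206 | (1 << 0) = 206 | 1 = 207

207


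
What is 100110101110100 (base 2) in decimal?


100110101110100 in decimal = 19828

19828


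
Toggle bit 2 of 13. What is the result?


13 ^ (1 << 2) = 13 ^ 4 = 9

9


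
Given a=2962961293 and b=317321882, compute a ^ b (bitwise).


2962961293 ^ 317321882 = 2725429527

2725429527


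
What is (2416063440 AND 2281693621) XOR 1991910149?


Step 1: 2416063440 & 2281693621 = 2147623312
Step 2: 2147623312 ^ 1991910149 = 4139254421

4139254421


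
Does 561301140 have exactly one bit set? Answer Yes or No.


0b100001011101001100011010010100. Multiple bits set => No

No


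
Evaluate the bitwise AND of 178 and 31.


0b10110010 & 0b11111 = 0b10010 = 18

18


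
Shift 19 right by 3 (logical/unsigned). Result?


0b10011 >> 3 = 0b10 = 2

2


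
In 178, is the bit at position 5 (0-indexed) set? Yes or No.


0b10110010, bit 5 = 1. Yes

Yes


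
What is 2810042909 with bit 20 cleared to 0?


2810042909 & ~(1 << 20) = 2808994333

2808994333


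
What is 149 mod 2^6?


149 & 63 = 21

21


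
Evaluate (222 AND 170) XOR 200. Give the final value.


Step 1: 222 & 170 = 138
Step 2: 138 ^ 200 = 66

66


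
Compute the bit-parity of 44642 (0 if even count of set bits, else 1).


0b1010111001100010 has 8 ones => parity 0

0


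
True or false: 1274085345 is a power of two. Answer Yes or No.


0b1001011111100001111111111100001. Multiple bits set => No

No


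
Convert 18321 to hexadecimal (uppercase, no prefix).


18321 = 4791 hex

4791


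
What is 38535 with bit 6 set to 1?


38535 | (1 << 6) = 38535 | 64 = 38599

38599


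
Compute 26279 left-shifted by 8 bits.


0b110011010100111 << 8 = 0b11001101010011100000000 = 6727424

6727424


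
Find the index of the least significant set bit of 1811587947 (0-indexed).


0b1101011111110101010001101101011. Lowest set bit at position 0

0


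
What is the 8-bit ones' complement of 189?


189 ^ 255 = 66

66


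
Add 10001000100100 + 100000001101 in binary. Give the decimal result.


10001000100100 + 100000001101 = 10101000110001 = 10801

10801


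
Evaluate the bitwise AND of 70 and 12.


0b1000110 & 0b1100 = 0b100 = 4

4


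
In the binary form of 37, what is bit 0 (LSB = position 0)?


0b100101, position 0 = 1

1


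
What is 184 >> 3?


0b10111000 >> 3 = 0b10111 = 23

23


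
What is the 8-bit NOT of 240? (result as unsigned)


~0b11110000 = 0b1111 = 15 (8-bit unsigned)

15


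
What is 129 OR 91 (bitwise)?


0b10000001 | 0b1011011 = 0b11011011 = 219

219


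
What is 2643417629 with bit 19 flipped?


2643417629 ^ (1 << 19) = 2643417629 ^ 524288 = 2642893341

2642893341


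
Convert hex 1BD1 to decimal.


1BD1 hex = 7121 decimal

7121


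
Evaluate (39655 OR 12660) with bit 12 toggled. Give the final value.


Step 1: 39655 | 12660 = 48119
Step 2: 48119 ^ (1 << 12) = 48119 ^ 4096 = 44023

44023


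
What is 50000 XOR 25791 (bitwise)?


0b1100001101010000 ^ 0b110010010111111 = 0b1010011111101111 = 42991

42991


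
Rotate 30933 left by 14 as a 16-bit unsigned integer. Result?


Rotate 0b111100011010101 left by 14 (16-bit) = 0b101111000110101 = 24117

24117


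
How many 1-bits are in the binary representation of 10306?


0b10100001000010 has 4 set bits

4


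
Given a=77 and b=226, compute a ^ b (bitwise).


77 ^ 226 = 175

175


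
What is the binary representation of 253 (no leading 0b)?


253 = 11111101 in binary

11111101


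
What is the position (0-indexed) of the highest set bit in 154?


0b10011010. Highest set bit at position 7

7


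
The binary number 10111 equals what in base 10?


10111 in decimal = 23

23


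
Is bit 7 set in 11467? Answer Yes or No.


0b10110011001011, bit 7 = 1. Yes

Yes


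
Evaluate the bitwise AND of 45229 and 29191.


0b1011000010101101 & 0b111001000000111 = 0b11000000000101 = 12293

12293


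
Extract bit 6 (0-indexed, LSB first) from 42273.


0b1010010100100001, position 6 = 0

0


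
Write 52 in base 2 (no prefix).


52 = 110100 in binary

110100


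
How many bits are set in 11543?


0b10110100010111 has 8 set bits

8


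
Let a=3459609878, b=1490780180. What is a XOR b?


3459609878 ^ 1490780180 = 2532242690

2532242690


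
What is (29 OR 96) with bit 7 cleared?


Step 1: 29 | 96 = 125
Step 2: 125 & ~(1 << 7) = 125

125


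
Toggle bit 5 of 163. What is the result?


163 ^ (1 << 5) = 163 ^ 32 = 131

131


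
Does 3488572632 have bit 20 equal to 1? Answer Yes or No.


0b11001111111011110110010011011000, bit 20 = 0. No

No


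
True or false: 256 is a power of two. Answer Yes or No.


0b100000000. Only one bit set => Yes

Yes


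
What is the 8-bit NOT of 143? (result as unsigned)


~0b10001111 = 0b1110000 = 112 (8-bit unsigned)

112


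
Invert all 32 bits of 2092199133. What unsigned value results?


2092199133 ^ 4294967295 = 2202768162

2202768162


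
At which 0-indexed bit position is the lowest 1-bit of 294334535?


0b10001100010110011000001000111. Lowest set bit at position 0

0


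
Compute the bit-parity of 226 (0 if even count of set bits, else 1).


0b11100010 has 4 ones => parity 0

0


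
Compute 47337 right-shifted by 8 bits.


0b1011100011101001 >> 8 = 0b10111000 = 184

184


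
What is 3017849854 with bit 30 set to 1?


3017849854 | (1 << 30) = 3017849854 | 1073741824 = 4091591678

4091591678


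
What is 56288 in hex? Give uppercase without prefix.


56288 = DBE0 hex

DBE0


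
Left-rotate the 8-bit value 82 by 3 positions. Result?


Rotate 0b1010010 left by 3 (8-bit) = 0b10010010 = 146

146


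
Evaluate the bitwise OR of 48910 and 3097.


0b1011111100001110 | 0b110000011001 = 0b1011111100011111 = 48927

48927


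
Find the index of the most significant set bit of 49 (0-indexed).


0b110001. Highest set bit at position 5

5


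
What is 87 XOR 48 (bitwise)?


0b1010111 ^ 0b110000 = 0b1100111 = 103

103


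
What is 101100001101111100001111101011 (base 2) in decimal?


101100001101111100001111101011 in decimal = 741852139

741852139


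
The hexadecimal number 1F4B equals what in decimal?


1F4B hex = 8011 decimal

8011


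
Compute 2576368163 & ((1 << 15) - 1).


2576368163 & 32767 = 16931

16931


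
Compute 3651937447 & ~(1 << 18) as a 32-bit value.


3651937447 & ~(1 << 18) = 3651675303

3651675303


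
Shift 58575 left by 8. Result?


0b1110010011001111 << 8 = 0b111001001100111100000000 = 14995200

14995200


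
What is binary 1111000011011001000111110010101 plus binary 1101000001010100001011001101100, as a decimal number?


1111000011011001000111110010101 + 1101000001010100001011001101100 = 11100000100101101010011000000001 = 3767969281

3767969281


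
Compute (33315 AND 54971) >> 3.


Step 1: 33315 & 54971 = 33315
Step 2: 33315 >> 3 = 4164

4164


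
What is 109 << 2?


0b1101101 << 2 = 0b110110100 = 436

436


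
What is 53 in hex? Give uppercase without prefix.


53 = 35 hex

35


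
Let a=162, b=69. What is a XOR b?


162 ^ 69 = 231

231


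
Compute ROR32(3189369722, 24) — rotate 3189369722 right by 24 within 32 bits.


Rotate 0b10111110000110011110101101111010 right by 24 (32-bit) = 0b11001111010110111101010111110 = 434862782

434862782


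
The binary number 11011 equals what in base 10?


11011 in decimal = 27

27


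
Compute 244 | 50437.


0b11110100 | 0b1100010100000101 = 0b1100010111110101 = 50677

50677


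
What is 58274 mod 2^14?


58274 & 16383 = 9122

9122


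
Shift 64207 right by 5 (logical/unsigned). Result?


0b1111101011001111 >> 5 = 0b11111010110 = 2006

2006


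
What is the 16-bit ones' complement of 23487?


23487 ^ 65535 = 42048

42048


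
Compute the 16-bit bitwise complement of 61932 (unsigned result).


~0b1111000111101100 = 0b111000010011 = 3603 (16-bit unsigned)

3603


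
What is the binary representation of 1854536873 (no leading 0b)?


1854536873 = 1101110100010011111110010101001 in binary

1101110100010011111110010101001


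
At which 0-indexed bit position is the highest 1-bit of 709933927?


0b101010010100001011101101100111. Highest set bit at position 29

29


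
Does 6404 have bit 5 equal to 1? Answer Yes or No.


0b1100100000100, bit 5 = 0. No

No


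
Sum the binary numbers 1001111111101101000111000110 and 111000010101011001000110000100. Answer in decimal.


1001111111101101000111000110 + 111000010101011001000110000100 = 1000010010101000110001101001010 = 1112826698

1112826698


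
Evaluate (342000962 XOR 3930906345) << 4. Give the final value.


Step 1: 342000962 ^ 3930906345 = 4264450987
Step 2: 4264450987 << 4 = 68231215792

68231215792


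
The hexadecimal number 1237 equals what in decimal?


1237 hex = 4663 decimal

4663


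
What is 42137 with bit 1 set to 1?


42137 | (1 << 1) = 42137 | 2 = 42139

42139


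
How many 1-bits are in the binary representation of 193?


0b11000001 has 3 set bits

3


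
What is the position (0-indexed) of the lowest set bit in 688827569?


0b101001000011101010110010110001. Lowest set bit at position 0

0


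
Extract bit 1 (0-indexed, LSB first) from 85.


0b1010101, position 1 = 0

0


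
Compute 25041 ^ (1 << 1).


25041 ^ (1 << 1) = 25041 ^ 2 = 25043

25043


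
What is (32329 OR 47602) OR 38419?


Step 1: 32329 | 47602 = 65531
Step 2: 65531 | 38419 = 65531

65531


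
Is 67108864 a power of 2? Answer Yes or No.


0b100000000000000000000000000. Only one bit set => Yes

Yes


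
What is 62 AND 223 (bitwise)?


0b111110 & 0b11011111 = 0b11110 = 30

30


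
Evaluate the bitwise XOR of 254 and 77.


0b11111110 ^ 0b1001101 = 0b10110011 = 179

179


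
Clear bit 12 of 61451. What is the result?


61451 & ~(1 << 12) = 57355

57355


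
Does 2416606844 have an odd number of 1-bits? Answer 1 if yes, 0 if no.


0b10010000000010100111111001111100 has 15 ones => parity 1

1


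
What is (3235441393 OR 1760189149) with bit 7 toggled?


Step 1: 3235441393 | 1760189149 = 3908762365
Step 2: 3908762365 ^ (1 << 7) = 3908762365 ^ 128 = 3908762237

3908762237


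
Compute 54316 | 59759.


0b1101010000101100 | 0b1110100101101111 = 0b1111110101101111 = 64879

64879


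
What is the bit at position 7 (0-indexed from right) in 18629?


0b100100011000101, position 7 = 1

1


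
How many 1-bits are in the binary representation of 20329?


0b100111101101001 has 9 set bits

9


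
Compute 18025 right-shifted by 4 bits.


0b100011001101001 >> 4 = 0b10001100110 = 1126

1126


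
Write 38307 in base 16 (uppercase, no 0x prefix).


38307 = 95A3 hex

95A3


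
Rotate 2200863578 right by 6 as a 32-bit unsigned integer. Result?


Rotate 0b10000011001011101000001101011010 right by 6 (32-bit) = 0b1101010000011001011101000001101 = 1779218957

1779218957


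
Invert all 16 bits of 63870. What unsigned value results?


63870 ^ 65535 = 1665

1665


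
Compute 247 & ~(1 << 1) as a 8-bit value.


247 & ~(1 << 1) = 245

245


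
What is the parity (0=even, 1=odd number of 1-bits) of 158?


0b10011110 has 5 ones => parity 1

1


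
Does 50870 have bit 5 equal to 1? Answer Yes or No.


0b1100011010110110, bit 5 = 1. Yes

Yes


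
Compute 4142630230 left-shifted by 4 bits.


0b11110110111010111000010101010110 << 4 = 0b111101101110101110000101010101100000 = 66282083680

66282083680


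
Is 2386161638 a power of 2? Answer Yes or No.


0b10001110001110011110111111100110. Multiple bits set => No

No


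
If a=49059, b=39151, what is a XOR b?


49059 ^ 39151 = 10060

10060


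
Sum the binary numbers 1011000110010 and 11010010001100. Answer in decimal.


1011000110010 + 11010010001100 = 100101010111110 = 19134

19134


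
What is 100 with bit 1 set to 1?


100 | (1 << 1) = 100 | 2 = 102

102


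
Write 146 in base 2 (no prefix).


146 = 10010010 in binary

10010010


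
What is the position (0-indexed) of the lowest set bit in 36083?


0b1000110011110011. Lowest set bit at position 0

0


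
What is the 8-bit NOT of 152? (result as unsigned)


~0b10011000 = 0b1100111 = 103 (8-bit unsigned)

103


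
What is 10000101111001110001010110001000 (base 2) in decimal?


10000101111001110001010110001000 in decimal = 2246514056

2246514056


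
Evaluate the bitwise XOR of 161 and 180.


0b10100001 ^ 0b10110100 = 0b10101 = 21

21


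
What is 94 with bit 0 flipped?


94 ^ (1 << 0) = 94 ^ 1 = 95

95


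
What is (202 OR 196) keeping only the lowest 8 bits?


Step 1: 202 | 196 = 206
Step 2: 206 & 255 = 206

206


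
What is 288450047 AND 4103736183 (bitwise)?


0b10001001100010110010111111111 & 0b11110100100110100000101101110111 = 0b10000000100000000000101110111 = 269484407

269484407


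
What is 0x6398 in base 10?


6398 hex = 25496 decimal

25496


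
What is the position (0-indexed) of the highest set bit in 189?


0b10111101. Highest set bit at position 7

7


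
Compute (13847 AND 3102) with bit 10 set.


Step 1: 13847 & 3102 = 1046
Step 2: 1046 | (1 << 10) = 1046 | 1024 = 1046

1046


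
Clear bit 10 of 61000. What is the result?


61000 & ~(1 << 10) = 59976

59976


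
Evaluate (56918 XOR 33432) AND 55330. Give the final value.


Step 1: 56918 ^ 33432 = 23758
Step 2: 23758 & 55330 = 22530

22530


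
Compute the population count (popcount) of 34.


0b100010 has 2 set bits

2


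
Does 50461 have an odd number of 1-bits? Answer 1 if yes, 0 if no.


0b1100010100011101 has 8 ones => parity 0

0


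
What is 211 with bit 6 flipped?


211 ^ (1 << 6) = 211 ^ 64 = 147

147


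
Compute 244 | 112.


0b11110100 | 0b1110000 = 0b11110100 = 244

244


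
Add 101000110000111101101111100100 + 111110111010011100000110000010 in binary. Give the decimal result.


101000110000111101101111100100 + 111110111010011100000110000010 = 1100111101011011001110101100110 = 1739431270

1739431270


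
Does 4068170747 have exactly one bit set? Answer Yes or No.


0b11110010011110110101101111111011. Multiple bits set => No

No


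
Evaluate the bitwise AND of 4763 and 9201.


0b1001010011011 & 0b10001111110001 = 0b1010010001 = 657

657


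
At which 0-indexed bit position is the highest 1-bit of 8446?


0b10000011111110. Highest set bit at position 13

13


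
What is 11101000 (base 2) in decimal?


11101000 in decimal = 232

232


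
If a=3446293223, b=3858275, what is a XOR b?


3446293223 ^ 3858275 = 3444612484

3444612484


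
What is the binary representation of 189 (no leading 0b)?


189 = 10111101 in binary

10111101


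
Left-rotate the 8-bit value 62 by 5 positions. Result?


Rotate 0b111110 left by 5 (8-bit) = 0b11000111 = 199

199


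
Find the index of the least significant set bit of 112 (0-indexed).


0b1110000. Lowest set bit at position 4

4


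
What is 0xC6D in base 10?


C6D hex = 3181 decimal

3181


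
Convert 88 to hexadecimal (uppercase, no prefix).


88 = 58 hex

58


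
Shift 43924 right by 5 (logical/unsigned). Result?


0b1010101110010100 >> 5 = 0b10101011100 = 1372

1372


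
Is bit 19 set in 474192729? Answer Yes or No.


0b11100010000111001101101011001, bit 19 = 0. No

No


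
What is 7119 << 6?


0b1101111001111 << 6 = 0b1101111001111000000 = 455616

455616


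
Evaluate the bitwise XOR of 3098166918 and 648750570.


0b10111000101010100100011010000110 ^ 0b100110101010110010010111101010 = 0b10011110000000010110001101101100 = 2650891116

2650891116


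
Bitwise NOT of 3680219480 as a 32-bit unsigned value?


~0b11011011010110111011000101011000 = 0b100100101001000100111010100111 = 614747815 (32-bit unsigned)

614747815


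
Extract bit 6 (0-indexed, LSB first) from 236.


0b11101100, position 6 = 1

1


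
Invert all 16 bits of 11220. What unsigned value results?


11220 ^ 65535 = 54315

54315


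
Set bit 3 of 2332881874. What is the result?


2332881874 | (1 << 3) = 2332881874 | 8 = 2332881882

2332881882


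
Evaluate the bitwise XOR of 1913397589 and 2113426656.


0b1110010000011000010000101010101 ^ 0b1111101111110000101010011100000 = 0b1111111101000111010110110101 = 267679157

267679157


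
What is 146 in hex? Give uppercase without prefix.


146 = 92 hex

92


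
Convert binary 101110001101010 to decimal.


101110001101010 in decimal = 23658

23658


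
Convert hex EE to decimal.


EE hex = 238 decimal

238


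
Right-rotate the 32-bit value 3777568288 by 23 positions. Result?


Rotate 0b11100001001010010001111000100000 right by 23 (32-bit) = 0b1010010001111000100000111000010 = 1379680706

1379680706


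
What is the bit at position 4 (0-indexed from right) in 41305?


0b1010000101011001, position 4 = 1

1


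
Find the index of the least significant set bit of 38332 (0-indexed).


0b1001010110111100. Lowest set bit at position 2

2


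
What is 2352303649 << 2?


0b10001100001101010100111000100001 << 2 = 0b1000110000110101010011100010000100 = 9409214596

9409214596


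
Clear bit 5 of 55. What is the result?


55 & ~(1 << 5) = 23

23


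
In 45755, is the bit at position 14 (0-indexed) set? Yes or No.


0b1011001010111011, bit 14 = 0. No

No


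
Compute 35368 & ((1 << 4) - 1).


35368 & 15 = 8

8


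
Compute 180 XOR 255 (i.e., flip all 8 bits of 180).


180 ^ 255 = 75

75


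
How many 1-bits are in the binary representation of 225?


0b11100001 has 4 set bits

4


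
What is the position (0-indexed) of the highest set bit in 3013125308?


0b10110011100110001010010010111100. Highest set bit at position 31

31


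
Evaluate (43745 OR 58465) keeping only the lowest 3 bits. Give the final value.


Step 1: 43745 | 58465 = 61153
Step 2: 61153 & 7 = 1

1


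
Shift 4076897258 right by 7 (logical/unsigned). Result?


0b11110011000000001000001111101010 >> 7 = 0b1111001100000000100000111 = 31850759

31850759


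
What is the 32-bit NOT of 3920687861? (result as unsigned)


~0b11101001101100001111001011110101 = 0b10110010011110000110100001010 = 374279434 (32-bit unsigned)

374279434


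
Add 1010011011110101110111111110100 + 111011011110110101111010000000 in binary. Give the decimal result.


1010011011110101110111111110100 + 111011011110110101111010000000 = 10001110111101100100111001110100 = 2398506612

2398506612


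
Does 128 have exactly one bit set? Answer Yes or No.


0b10000000. Only one bit set => Yes

Yes


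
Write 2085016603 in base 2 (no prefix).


2085016603 = 1111100010001101101010000011011 in binary

1111100010001101101010000011011


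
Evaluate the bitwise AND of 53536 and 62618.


0b1101000100100000 & 0b1111010010011010 = 0b1101000000000000 = 53248

53248


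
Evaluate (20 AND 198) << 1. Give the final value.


Step 1: 20 & 198 = 4
Step 2: 4 << 1 = 8

8


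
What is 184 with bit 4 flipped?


184 ^ (1 << 4) = 184 ^ 16 = 168

168


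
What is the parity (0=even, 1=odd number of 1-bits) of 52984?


0b1100111011111000 has 10 ones => parity 0

0


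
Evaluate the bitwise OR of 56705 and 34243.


0b1101110110000001 | 0b1000010111000011 = 0b1101110111000011 = 56771

56771


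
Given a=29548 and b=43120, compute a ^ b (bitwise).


29548 ^ 43120 = 56092

56092


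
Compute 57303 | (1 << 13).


57303 | (1 << 13) = 57303 | 8192 = 65495

65495


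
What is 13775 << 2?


0b11010111001111 << 2 = 0b1101011100111100 = 55100

55100


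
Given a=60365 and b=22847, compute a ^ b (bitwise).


60365 ^ 22847 = 45810

45810


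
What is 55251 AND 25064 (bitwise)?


0b1101011111010011 & 0b110000111101000 = 0b100000111000000 = 16832

16832


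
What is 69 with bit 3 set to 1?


69 | (1 << 3) = 69 | 8 = 77

77


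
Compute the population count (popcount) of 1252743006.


0b1001010101010110101011101011110 has 18 set bits

18


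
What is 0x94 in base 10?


94 hex = 148 decimal

148


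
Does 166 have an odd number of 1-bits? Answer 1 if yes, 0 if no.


0b10100110 has 4 ones => parity 0

0


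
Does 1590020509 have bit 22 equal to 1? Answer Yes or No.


0b1011110110001011100100110011101, bit 22 = 1. Yes

Yes


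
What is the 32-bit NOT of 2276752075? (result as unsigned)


~0b10000111101101000111101011001011 = 0b1111000010010111000010100110100 = 2018215220 (32-bit unsigned)

2018215220


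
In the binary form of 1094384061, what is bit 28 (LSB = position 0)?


0b1000001001110101111100110111101, position 28 = 0

0


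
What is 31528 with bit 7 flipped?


31528 ^ (1 << 7) = 31528 ^ 128 = 31656

31656


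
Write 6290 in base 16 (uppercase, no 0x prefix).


6290 = 1892 hex

1892


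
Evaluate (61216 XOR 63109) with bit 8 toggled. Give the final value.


Step 1: 61216 ^ 63109 = 6565
Step 2: 6565 ^ (1 << 8) = 6565 ^ 256 = 6309

6309


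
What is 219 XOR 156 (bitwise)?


0b11011011 ^ 0b10011100 = 0b1000111 = 71

71


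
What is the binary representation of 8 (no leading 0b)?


8 = 1000 in binary

1000


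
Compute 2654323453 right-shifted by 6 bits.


0b10011110001101011100001011111101 >> 6 = 0b10011110001101011100001011 = 41473803

41473803


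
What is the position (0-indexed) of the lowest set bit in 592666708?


0b100011010100110110000001010100. Lowest set bit at position 2

2


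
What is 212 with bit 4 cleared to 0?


212 & ~(1 << 4) = 196

196


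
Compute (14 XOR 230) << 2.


Step 1: 14 ^ 230 = 232
Step 2: 232 << 2 = 928

928


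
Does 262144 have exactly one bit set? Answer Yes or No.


0b1000000000000000000. Only one bit set => Yes

Yes


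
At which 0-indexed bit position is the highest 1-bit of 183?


0b10110111. Highest set bit at position 7

7


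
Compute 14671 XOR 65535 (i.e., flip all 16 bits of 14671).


14671 ^ 65535 = 50864

50864


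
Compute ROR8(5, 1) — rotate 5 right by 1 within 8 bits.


Rotate 0b101 right by 1 (8-bit) = 0b10000010 = 130

130


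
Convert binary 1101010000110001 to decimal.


1101010000110001 in decimal = 54321

54321


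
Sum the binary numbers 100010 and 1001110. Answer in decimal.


100010 + 1001110 = 1110000 = 112

112


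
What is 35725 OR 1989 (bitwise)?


0b1000101110001101 | 0b11111000101 = 0b1000111111001101 = 36813

36813


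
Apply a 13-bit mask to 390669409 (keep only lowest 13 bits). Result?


390669409 & 8191 = 1121

1121


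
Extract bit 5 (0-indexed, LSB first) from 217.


0b11011001, position 5 = 0

0


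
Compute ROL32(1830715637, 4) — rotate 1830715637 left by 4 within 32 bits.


Rotate 0b1101101000111101000000011110101 left by 4 (32-bit) = 0b11010001111010000000111101010110 = 3521646422

3521646422


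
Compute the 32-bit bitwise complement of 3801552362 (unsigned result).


~0b11100010100101110001010111101010 = 0b11101011010001110101000010101 = 493414933 (32-bit unsigned)

493414933


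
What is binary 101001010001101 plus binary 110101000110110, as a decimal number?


101001010001101 + 110101000110110 = 1011110011000011 = 48323

48323


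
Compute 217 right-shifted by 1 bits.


0b11011001 >> 1 = 0b1101100 = 108

108


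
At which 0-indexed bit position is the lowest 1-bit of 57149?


0b1101111100111101. Lowest set bit at position 0

0


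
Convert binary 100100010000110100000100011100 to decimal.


100100010000110100000100011100 in decimal = 608387356

608387356


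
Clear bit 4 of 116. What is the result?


116 & ~(1 << 4) = 100

100


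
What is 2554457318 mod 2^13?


2554457318 & 8191 = 3302

3302


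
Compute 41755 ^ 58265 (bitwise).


0b1010001100011011 ^ 0b1110001110011001 = 0b100000010000010 = 16514

16514


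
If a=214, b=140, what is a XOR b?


214 ^ 140 = 90

90


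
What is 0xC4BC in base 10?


C4BC hex = 50364 decimal

50364


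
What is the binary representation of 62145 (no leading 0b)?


62145 = 1111001011000001 in binary

1111001011000001


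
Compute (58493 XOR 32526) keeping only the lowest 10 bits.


Step 1: 58493 ^ 32526 = 39795
Step 2: 39795 & 1023 = 883

883


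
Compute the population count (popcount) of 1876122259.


0b1101111110100110101101010010011 has 19 set bits

19


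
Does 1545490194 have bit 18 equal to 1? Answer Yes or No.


0b1011100000111100100111100010010, bit 18 = 1. Yes

Yes


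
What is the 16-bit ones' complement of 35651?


35651 ^ 65535 = 29884

29884


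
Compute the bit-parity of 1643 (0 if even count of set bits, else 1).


0b11001101011 has 7 ones => parity 1

1


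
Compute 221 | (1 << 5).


221 | (1 << 5) = 221 | 32 = 253

253


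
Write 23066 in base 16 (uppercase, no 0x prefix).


23066 = 5A1A hex

5A1A


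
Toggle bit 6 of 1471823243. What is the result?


1471823243 ^ (1 << 6) = 1471823243 ^ 64 = 1471823307

1471823307


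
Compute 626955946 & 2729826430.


0b100101010111101001011010101010 & 0b10100010101101011101100001111110 = 0b100000000101001001000000101010 = 538218538

538218538


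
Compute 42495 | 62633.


0b1010010111111111 | 0b1111010010101001 = 0b1111010111111111 = 62975

62975


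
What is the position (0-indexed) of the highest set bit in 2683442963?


0b10011111111100100001011100010011. Highest set bit at position 31

31


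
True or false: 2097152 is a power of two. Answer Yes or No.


0b1000000000000000000000. Only one bit set => Yes

Yes


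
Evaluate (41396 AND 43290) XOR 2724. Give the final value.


Step 1: 41396 & 43290 = 41232
Step 2: 41232 ^ 2724 = 43956

43956


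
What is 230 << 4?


0b11100110 << 4 = 0b111001100000 = 3680

3680


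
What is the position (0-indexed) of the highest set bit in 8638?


0b10000110111110. Highest set bit at position 13

13


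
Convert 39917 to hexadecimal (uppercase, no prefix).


39917 = 9BED hex

9BED


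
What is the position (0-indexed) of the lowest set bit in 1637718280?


0b1100001100111011001100100001000. Lowest set bit at position 3

3


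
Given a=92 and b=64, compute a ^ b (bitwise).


92 ^ 64 = 28

28


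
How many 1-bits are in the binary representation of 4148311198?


0b11110111010000100011010010011110 has 17 set bits

17


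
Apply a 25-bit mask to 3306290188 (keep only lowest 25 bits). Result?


3306290188 & 33554431 = 17955852

17955852


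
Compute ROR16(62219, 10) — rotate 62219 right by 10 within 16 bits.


Rotate 0b1111001100001011 right by 10 (16-bit) = 0b1100001011111100 = 49916

49916


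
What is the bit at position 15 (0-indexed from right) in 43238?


0b1010100011100110, position 15 = 1

1


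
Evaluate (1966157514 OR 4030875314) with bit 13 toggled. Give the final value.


Step 1: 1966157514 | 4030875314 = 4117982970
Step 2: 4117982970 ^ (1 << 13) = 4117982970 ^ 8192 = 4117974778

4117974778


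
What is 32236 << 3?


0b111110111101100 << 3 = 0b111110111101100000 = 257888

257888


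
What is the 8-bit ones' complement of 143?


143 ^ 255 = 112

112


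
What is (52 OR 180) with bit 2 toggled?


Step 1: 52 | 180 = 180
Step 2: 180 ^ (1 << 2) = 180 ^ 4 = 176

176


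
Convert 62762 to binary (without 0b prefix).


62762 = 1111010100101010 in binary

1111010100101010


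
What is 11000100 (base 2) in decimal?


11000100 in decimal = 196

196


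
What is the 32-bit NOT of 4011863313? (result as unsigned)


~0b11101111001000000010110100010001 = 0b10000110111111101001011101110 = 283103982 (32-bit unsigned)

283103982


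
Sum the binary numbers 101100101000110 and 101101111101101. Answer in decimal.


101100101000110 + 101101111101101 = 1011010100110011 = 46387

46387


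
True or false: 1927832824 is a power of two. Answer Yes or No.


0b1110010111010000110010011111000. Multiple bits set => No

No


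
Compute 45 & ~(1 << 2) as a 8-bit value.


45 & ~(1 << 2) = 41

41


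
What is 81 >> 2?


0b1010001 >> 2 = 0b10100 = 20

20


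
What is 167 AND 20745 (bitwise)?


0b10100111 & 0b101000100001001 = 0b1 = 1

1


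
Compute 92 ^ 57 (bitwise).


0b1011100 ^ 0b111001 = 0b1100101 = 101

101


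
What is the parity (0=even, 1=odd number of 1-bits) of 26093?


0b110010111101101 has 10 ones => parity 0

0


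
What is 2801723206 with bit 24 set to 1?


2801723206 | (1 << 24) = 2801723206 | 16777216 = 2818500422

2818500422


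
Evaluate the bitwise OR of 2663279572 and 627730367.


0b10011110101111100110101111010100 | 0b100101011010100110011110111111 = 0b10111111111111100110111111111111 = 3221123071

3221123071


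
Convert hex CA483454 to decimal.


CA483454 hex = 3393729620 decimal

3393729620


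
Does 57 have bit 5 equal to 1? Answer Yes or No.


0b111001, bit 5 = 1. Yes

Yes


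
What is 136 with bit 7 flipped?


136 ^ (1 << 7) = 136 ^ 128 = 8

8


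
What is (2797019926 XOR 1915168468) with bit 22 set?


Step 1: 2797019926 ^ 1915168468 = 3566208450
Step 2: 3566208450 | (1 << 22) = 3566208450 | 4194304 = 3570402754

3570402754


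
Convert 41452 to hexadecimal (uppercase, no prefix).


41452 = A1EC hex

A1EC


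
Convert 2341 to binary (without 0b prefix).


2341 = 100100100101 in binary

100100100101


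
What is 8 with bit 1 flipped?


8 ^ (1 << 1) = 8 ^ 2 = 10

10


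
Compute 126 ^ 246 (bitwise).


0b1111110 ^ 0b11110110 = 0b10001000 = 136

136


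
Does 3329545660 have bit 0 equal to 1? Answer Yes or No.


0b11000110011101001101010110111100, bit 0 = 0. No

No


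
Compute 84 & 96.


0b1010100 & 0b1100000 = 0b1000000 = 64

64


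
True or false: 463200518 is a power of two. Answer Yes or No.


0b11011100110111110000100000110. Multiple bits set => No

No


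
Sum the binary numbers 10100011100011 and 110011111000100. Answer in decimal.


10100011100011 + 110011111000100 = 1001000010100111 = 37031

37031


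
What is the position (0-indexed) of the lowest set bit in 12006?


0b10111011100110. Lowest set bit at position 1

1


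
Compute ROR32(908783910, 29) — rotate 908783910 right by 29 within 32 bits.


Rotate 0b110110001010101111000100100110 right by 29 (32-bit) = 0b10110001010101111000100100110001 = 2975303985

2975303985


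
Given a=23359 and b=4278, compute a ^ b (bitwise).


23359 ^ 4278 = 19337

19337


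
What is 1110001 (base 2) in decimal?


1110001 in decimal = 113

113


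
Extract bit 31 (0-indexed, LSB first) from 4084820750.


0b11110011011110010110101100001110, position 31 = 1

1


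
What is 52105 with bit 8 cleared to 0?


52105 & ~(1 << 8) = 51849

51849


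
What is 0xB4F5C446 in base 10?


B4F5C446 hex = 3036005446 decimal

3036005446


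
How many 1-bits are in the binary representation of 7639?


0b1110111010111 has 10 set bits

10


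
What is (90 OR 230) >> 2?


Step 1: 90 | 230 = 254
Step 2: 254 >> 2 = 63

63


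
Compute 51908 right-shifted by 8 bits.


0b1100101011000100 >> 8 = 0b11001010 = 202

202


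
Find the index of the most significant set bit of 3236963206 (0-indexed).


0b11000000111100000010001110000110. Highest set bit at position 31

31


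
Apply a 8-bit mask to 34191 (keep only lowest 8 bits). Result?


34191 & 255 = 143

143


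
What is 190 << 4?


0b10111110 << 4 = 0b101111100000 = 3040

3040


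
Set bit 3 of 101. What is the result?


101 | (1 << 3) = 101 | 8 = 109

109


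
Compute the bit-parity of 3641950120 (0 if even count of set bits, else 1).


0b11011001000100111011111110101000 has 18 ones => parity 0

0


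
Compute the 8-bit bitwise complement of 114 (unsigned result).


~0b1110010 = 0b10001101 = 141 (8-bit unsigned)

141


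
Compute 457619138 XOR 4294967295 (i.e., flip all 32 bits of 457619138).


457619138 ^ 4294967295 = 3837348157

3837348157


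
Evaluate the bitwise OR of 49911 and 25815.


0b1100001011110111 | 0b110010011010111 = 0b1110011011110111 = 59127

59127


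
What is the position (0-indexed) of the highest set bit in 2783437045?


0b10100101111001111110000011110101. Highest set bit at position 31

31


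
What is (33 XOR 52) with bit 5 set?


Step 1: 33 ^ 52 = 21
Step 2: 21 | (1 << 5) = 21 | 32 = 53

53


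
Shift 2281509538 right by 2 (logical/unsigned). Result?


0b10000111111111010001001010100010 >> 2 = 0b100001111111110100010010101000 = 570377384

570377384


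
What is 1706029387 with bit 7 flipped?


1706029387 ^ (1 << 7) = 1706029387 ^ 128 = 1706029515

1706029515


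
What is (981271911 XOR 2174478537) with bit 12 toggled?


Step 1: 981271911 ^ 2174478537 = 3152473518
Step 2: 3152473518 ^ (1 << 12) = 3152473518 ^ 4096 = 3152477614

3152477614


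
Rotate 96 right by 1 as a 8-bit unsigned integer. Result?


Rotate 0b1100000 right by 1 (8-bit) = 0b110000 = 48

48


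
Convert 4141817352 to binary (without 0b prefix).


4141817352 = 11110110110111110001111000001000 in binary

11110110110111110001111000001000


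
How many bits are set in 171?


0b10101011 has 5 set bits

5


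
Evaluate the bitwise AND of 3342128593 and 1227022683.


0b11000111001101001101010111010001 & 0b1001001001000101110000101011011 = 0b1000001001000001100000101010001 = 1092665681

1092665681


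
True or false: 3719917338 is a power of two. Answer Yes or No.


0b11011101101110010110111100011010. Multiple bits set => No

No


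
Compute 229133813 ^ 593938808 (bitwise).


0b1101101010000100110111110101 ^ 0b100011011001101100100101111000 = 0b101110110011101000010010001101 = 785286285

785286285


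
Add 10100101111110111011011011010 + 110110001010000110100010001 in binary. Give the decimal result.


10100101111110111011011011010 + 110110001010000110100010001 = 11011100001001000001111101011 = 461669355

461669355


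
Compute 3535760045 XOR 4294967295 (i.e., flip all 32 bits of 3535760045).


3535760045 ^ 4294967295 = 759207250

759207250
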